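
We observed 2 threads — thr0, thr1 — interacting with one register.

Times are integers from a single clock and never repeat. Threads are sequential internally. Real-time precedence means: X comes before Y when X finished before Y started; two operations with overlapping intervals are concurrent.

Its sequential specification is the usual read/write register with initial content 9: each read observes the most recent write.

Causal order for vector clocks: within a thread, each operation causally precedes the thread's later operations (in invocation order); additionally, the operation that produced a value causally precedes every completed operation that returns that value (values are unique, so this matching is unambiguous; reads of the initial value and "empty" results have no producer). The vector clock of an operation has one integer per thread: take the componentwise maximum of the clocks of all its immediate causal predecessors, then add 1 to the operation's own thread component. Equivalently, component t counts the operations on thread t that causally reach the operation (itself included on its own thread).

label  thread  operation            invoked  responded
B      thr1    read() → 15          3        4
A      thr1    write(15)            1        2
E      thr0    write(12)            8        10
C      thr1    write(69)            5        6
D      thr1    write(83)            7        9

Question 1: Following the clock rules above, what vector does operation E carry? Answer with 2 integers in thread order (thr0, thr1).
Answer: (1, 0)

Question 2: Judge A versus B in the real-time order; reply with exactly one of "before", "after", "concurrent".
Answer: before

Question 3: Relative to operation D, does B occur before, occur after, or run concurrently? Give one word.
Answer: before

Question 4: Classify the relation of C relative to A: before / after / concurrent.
Answer: after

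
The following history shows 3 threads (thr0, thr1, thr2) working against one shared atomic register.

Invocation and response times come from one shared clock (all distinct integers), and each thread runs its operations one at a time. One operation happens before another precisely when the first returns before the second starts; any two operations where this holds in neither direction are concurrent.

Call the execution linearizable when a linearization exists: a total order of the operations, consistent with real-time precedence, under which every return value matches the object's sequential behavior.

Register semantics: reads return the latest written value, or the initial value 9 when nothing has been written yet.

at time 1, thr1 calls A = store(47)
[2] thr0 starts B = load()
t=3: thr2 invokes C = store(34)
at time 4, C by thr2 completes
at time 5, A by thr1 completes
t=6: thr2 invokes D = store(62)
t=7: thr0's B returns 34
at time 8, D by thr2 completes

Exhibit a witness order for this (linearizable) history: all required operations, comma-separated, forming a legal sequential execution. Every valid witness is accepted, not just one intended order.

A, C, B, D

step 1: A store(47) — value 47
step 2: C store(34) — value 34
step 3: B load() → 34 — value 34
step 4: D store(62) — value 62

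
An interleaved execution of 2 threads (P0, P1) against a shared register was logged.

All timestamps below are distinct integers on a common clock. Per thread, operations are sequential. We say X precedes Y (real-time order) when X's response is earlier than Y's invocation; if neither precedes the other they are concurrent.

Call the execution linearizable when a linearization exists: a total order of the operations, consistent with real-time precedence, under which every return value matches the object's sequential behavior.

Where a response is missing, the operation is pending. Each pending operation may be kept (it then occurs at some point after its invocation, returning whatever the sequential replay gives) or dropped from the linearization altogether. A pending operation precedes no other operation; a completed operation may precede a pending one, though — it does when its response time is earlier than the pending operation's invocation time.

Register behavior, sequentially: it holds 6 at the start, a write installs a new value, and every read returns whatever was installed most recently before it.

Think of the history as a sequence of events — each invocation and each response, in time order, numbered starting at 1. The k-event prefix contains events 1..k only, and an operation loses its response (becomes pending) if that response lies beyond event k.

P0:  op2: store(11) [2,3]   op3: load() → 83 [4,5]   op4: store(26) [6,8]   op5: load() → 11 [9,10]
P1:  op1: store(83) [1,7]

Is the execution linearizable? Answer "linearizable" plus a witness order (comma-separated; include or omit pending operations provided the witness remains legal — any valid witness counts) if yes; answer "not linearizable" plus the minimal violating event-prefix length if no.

not linearizable — minimal violating prefix: 10 events

cut after 9 events: linearizable; cut after 10 events (op5 responds, time 10): not linearizable
the 5 completed operations admit 4 real-time orders; each fails the register replay
e.g. op1, op2, op3, op4, op5: illegal at step 3, since op3 load() → 83 cannot apply there
e.g. op2, op1, op3, op4, op5: illegal at step 5, since op5 load() → 11 cannot apply there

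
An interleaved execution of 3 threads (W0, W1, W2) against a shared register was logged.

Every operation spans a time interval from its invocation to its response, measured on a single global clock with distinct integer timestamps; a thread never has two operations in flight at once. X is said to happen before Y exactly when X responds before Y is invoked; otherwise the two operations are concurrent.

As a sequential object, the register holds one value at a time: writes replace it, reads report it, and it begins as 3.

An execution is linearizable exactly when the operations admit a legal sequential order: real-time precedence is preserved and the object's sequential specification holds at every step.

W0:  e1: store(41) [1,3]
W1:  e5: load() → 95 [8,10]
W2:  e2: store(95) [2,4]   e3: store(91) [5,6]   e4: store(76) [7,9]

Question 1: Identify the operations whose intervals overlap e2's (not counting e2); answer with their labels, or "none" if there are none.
concurrent with e2 ([2,4]): every op whose interval crosses 2..4
e1 [1,3]: concurrent
e3 [5,6]: after
e4 [7,9]: after
e5 [8,10]: after

e1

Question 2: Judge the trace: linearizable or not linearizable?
through event 9 a valid linearization exists; event 10 (e5 responding at time 10) ends that
4 orders of the 5 completed register ops respect real time; none is legal
one such order, e1, e2, e3, e4, e5, breaks at step 5 where e5 load() → 95 is illegal
one such order, e1, e2, e3, e5, e4, breaks at step 4 where e5 load() → 95 is illegal

not linearizable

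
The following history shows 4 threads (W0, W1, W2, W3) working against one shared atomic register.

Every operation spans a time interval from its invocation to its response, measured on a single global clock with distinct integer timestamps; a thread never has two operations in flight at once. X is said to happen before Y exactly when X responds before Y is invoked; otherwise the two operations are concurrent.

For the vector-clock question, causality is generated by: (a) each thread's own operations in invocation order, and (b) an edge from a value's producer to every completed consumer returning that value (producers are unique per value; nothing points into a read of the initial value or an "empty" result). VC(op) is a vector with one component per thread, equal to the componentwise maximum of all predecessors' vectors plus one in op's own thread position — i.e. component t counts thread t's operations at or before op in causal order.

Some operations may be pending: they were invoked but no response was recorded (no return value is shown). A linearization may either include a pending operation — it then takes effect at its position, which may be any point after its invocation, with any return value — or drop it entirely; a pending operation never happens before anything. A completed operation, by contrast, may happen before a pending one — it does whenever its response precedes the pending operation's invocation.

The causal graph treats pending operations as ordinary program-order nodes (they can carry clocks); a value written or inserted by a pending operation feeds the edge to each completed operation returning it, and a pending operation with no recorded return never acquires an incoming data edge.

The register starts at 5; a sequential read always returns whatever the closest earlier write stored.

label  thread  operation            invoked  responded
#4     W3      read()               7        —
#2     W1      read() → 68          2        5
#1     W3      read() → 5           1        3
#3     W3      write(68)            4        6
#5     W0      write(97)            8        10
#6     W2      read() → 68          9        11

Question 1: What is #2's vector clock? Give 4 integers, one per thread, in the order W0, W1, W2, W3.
(0, 1, 0, 2)

VC(#1, invoked at 1): no causal predecessors; +1 on W3 → (0, 0, 0, 1)
VC(#5, invoked at 8): no causal predecessors; +1 on W0 → (1, 0, 0, 0)
from VC(#1)=(0, 0, 0, 1), #3 (invoked 4) maxes components and bumps W3 → (0, 0, 0, 2)
from VC(#3)=(0, 0, 0, 2), #4 (invoked 7) maxes components and bumps W3 → (0, 0, 0, 3)
from VC(#3)=(0, 0, 0, 2), #6 (invoked 9) maxes components and bumps W2 → (0, 0, 1, 2)
from VC(#3)=(0, 0, 0, 2), #2 (invoked 2) maxes components and bumps W1 → (0, 1, 0, 2)
target: VC(#2) = (0, 1, 0, 2)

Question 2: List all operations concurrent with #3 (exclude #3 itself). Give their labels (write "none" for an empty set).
#2

concurrent with #3 ([4,6]): every op whose interval crosses 4..6
#1 [1,3]: before
#2 [2,5]: concurrent
#4 [7,…): after
#5 [8,10]: after
#6 [9,11]: after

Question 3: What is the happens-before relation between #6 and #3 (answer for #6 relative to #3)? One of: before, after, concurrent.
after

#6 spans [9,11], #3 spans [4,6]
resp(#3)=6 < inv(#6)=9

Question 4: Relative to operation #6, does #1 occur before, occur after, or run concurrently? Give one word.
before

#1 spans [1,3], #6 spans [9,11]
resp(#1)=3 < inv(#6)=9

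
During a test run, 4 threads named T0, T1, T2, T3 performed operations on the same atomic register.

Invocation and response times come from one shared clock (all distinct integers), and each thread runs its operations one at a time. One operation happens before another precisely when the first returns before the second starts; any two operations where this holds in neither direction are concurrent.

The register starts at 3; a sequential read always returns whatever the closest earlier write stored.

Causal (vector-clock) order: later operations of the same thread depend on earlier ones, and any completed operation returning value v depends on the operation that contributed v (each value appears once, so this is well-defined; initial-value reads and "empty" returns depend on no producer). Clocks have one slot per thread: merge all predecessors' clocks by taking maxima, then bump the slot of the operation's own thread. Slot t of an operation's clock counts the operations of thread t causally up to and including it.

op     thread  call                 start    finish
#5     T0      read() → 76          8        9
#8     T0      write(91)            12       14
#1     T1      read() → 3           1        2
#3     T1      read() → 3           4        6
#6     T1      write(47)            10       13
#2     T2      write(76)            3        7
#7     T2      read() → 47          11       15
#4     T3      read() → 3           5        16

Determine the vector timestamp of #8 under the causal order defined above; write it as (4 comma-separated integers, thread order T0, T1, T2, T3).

(2, 0, 1, 0)

VC(#4, invoked at 5): no causal predecessors; +1 on T3 → (0, 0, 0, 1)
VC(#2, invoked at 3): no causal predecessors; +1 on T2 → (0, 0, 1, 0)
VC(#1, invoked at 1): no causal predecessors; +1 on T1 → (0, 1, 0, 0)
from VC(#1)=(0, 1, 0, 0), #3 (invoked 4) maxes components and bumps T1 → (0, 2, 0, 0)
from VC(#2)=(0, 0, 1, 0), #5 (invoked 8) maxes components and bumps T0 → (1, 0, 1, 0)
from VC(#3)=(0, 2, 0, 0), #6 (invoked 10) maxes components and bumps T1 → (0, 3, 0, 0)
from VC(#5)=(1, 0, 1, 0), #8 (invoked 12) maxes components and bumps T0 → (2, 0, 1, 0)
from VC(#2)=(0, 0, 1, 0), VC(#6)=(0, 3, 0, 0), #7 (invoked 11) maxes components and bumps T2 → (0, 3, 2, 0)
target: VC(#8) = (2, 0, 1, 0)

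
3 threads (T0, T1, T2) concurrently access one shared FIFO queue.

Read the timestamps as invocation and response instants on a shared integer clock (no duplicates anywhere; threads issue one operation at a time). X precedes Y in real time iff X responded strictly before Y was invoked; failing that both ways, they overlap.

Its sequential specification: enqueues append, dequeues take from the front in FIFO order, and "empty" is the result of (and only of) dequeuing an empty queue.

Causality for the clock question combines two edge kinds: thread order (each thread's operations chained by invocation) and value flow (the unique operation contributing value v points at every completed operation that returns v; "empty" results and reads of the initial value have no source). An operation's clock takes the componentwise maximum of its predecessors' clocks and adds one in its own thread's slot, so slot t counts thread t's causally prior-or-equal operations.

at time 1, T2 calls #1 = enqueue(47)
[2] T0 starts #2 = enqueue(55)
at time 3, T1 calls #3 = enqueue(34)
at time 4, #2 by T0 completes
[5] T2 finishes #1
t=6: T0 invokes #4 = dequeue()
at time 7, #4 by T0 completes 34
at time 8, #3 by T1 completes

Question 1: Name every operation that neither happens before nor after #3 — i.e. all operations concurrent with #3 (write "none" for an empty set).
#1, #2, #4

#3 spans [3,8]: anything still running between times 3 and 8 counts as concurrent
#1 [1,5]: concurrent
#2 [2,4]: concurrent
#4 [6,7]: concurrent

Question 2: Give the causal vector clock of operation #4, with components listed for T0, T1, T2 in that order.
(2, 1, 0)

invoked at 1, #1 has no predecessors; its own T2 bump gives (0, 0, 1)
invoked at 3, #3 has no predecessors; its own T1 bump gives (0, 1, 0)
invoked at 2, #2 has no predecessors; its own T0 bump gives (1, 0, 0)
VC(#4, invoked at 6): max of VC(#2)=(1, 0, 0), VC(#3)=(0, 1, 0), then +1 on thread T0 → (2, 1, 0)
target: VC(#4) = (2, 1, 0)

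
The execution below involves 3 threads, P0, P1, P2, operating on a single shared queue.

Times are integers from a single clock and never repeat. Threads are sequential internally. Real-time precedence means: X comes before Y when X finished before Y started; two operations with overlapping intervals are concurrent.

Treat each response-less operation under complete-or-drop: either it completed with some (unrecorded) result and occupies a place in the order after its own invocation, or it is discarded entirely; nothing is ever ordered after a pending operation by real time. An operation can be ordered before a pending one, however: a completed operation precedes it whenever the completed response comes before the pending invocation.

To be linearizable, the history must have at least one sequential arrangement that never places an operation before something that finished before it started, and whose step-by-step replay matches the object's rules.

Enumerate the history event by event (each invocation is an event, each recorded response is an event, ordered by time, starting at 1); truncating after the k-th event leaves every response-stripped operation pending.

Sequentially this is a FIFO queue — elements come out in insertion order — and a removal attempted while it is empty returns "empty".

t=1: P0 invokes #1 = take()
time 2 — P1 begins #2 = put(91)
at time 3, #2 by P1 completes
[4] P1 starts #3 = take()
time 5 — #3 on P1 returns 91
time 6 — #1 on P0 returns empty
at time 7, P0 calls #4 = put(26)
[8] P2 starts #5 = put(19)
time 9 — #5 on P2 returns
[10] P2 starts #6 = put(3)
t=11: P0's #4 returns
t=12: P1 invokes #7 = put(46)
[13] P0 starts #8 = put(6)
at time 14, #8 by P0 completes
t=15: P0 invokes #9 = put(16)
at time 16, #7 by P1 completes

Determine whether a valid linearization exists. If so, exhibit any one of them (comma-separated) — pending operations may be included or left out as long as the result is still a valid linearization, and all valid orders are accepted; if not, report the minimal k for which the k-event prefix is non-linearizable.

linearizable — witness: #1, #2, #3, #4, #5, #6, #7, #8

after step 1 (#1 take() → empty): queue <>
after step 2 (#2 put(91)): queue <91>
after step 3 (#3 take() → 91): queue <>
after step 4 (#4 put(26)): queue <26>
after step 5 (#5 put(19)): queue <26,19>
after step 6 (#6 put(3) (pending, included)): queue <26,19,3>
after step 7 (#7 put(46)): queue <26,19,3,46>
after step 8 (#8 put(6)): queue <26,19,3,46,6>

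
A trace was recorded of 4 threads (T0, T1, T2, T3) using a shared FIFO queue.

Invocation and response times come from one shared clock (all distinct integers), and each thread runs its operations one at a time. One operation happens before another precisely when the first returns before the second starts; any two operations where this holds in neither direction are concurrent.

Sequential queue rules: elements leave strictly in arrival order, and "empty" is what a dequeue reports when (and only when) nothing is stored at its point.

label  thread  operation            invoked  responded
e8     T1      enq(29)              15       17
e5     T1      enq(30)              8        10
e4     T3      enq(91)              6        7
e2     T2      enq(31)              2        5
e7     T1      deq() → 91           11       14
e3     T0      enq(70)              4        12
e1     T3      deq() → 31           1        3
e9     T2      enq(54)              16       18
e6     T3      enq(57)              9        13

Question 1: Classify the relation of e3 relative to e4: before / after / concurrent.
Answer: concurrent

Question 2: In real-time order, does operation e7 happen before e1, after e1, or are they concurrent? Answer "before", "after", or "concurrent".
Answer: after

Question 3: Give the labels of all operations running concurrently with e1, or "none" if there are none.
Answer: e2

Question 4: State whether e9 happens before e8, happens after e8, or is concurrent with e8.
Answer: concurrent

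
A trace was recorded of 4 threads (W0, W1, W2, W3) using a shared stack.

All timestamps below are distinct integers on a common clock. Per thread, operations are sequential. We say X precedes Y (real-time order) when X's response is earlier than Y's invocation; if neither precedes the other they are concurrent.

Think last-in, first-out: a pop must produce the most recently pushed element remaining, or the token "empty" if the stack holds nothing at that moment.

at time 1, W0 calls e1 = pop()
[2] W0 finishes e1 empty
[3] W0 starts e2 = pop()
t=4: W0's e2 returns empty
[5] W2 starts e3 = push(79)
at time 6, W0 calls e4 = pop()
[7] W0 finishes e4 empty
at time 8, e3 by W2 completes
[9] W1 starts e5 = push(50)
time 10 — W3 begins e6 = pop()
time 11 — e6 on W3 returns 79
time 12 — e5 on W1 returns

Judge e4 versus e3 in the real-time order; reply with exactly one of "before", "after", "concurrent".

concurrent

e4 spans [6,7], e3 spans [5,8]
the intervals overlap in both directions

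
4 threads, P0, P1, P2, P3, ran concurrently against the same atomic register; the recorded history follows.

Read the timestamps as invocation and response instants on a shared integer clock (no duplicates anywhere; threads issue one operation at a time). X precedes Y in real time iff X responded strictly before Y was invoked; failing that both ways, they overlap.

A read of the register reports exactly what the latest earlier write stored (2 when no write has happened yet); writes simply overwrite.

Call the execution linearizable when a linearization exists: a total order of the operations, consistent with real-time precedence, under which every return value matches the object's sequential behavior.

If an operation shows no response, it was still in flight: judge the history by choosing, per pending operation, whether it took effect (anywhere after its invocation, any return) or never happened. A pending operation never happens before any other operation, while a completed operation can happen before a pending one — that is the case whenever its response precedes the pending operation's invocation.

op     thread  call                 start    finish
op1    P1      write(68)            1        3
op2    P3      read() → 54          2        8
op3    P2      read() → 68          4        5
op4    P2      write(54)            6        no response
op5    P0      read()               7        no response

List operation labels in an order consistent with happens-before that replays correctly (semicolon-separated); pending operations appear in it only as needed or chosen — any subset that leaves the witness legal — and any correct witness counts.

after step 1 (op1 write(68)): value 68
after step 2 (op3 read() → 68): value 68
after step 3 (op4 write(54) (pending, included)): value 54
after step 4 (op2 read() → 54): value 54

op1; op3; op4; op2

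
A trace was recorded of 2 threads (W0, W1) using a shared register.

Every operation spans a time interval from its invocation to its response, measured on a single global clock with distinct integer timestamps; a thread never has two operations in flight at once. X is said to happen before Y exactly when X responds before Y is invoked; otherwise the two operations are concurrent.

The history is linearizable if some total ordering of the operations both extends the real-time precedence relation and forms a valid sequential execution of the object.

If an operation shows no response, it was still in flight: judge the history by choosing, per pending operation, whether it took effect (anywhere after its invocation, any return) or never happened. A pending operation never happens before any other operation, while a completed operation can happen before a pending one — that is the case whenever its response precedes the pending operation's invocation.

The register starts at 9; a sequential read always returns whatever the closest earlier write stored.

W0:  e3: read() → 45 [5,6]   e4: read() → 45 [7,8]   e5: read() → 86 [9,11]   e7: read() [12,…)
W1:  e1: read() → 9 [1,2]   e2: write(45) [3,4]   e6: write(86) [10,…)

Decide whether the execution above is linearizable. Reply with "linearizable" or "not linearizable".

linearizable

a witness: e1, e2, e3, e4, e6, e5
step 1: e1 read() → 9 — value 9
step 2: e2 write(45) — value 45
step 3: e3 read() → 45 — value 45
step 4: e4 read() → 45 — value 45
step 5: e6 write(86) (pending, included) — value 86
step 6: e5 read() → 86 — value 86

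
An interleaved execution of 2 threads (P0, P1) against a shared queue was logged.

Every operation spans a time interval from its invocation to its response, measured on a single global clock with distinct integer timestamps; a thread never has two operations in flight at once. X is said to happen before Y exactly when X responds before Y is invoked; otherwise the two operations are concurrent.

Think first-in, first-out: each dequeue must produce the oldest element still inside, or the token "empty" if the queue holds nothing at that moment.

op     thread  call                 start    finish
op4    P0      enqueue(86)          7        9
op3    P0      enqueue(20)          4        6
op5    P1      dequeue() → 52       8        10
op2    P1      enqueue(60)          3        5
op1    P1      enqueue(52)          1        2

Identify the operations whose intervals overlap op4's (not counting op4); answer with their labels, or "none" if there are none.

op4 spans [7,9]: anything still running between times 7 and 9 counts as concurrent
op1 [1,2]: before
op2 [3,5]: before
op3 [4,6]: before
op5 [8,10]: concurrent

op5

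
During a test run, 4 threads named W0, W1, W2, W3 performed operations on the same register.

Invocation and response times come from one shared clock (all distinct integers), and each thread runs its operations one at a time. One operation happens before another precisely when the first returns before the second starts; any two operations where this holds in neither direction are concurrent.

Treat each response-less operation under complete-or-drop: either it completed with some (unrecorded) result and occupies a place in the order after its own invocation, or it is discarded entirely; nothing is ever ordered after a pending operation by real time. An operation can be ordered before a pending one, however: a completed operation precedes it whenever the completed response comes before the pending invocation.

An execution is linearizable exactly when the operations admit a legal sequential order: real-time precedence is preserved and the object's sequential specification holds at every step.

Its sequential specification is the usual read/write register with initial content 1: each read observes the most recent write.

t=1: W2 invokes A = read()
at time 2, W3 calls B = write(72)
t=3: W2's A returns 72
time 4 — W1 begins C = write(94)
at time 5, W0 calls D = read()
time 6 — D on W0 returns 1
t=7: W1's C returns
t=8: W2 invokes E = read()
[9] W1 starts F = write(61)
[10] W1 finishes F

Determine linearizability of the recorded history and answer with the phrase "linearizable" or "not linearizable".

not linearizable

cut after 5 events: linearizable; cut after 6 events (D responds, time 6): not linearizable
a single order respects real time; the 2 completed register operations fail replay along it
include/drop combinations of the 2 pending operations (B, C) were all tried; none helps
sample order A, D (pending dropped) stalls at step 1 — A read() → 72 has no legal effect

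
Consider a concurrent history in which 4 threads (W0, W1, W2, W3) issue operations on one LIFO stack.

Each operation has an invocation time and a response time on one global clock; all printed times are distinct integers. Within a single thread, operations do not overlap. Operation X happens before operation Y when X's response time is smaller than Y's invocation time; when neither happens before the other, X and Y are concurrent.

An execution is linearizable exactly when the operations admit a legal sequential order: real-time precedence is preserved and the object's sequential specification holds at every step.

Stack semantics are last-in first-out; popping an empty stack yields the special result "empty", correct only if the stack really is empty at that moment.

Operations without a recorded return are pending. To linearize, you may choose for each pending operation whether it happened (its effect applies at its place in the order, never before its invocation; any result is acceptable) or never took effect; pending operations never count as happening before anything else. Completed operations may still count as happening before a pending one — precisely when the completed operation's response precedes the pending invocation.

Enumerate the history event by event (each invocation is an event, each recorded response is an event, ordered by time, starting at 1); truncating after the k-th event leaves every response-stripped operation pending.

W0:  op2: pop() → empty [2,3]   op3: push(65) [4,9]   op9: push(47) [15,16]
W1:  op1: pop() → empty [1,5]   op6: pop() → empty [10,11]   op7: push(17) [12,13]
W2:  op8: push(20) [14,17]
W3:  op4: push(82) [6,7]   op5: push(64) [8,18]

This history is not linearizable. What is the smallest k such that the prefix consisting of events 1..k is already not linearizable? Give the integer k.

11

events 1..10 are still linearizable — one witness is op1, op2, op3, op4:
1. op1 pop() → empty, leaving stack <>
2. op2 pop() → empty, leaving stack <>
3. op3 push(65), leaving stack <65>
4. op4 push(82), leaving stack <65,82>
once event 11 joins (op6's response, time 11), exhaustive search finds no witness
every completion of the 1 pending operation (op5) was checked; none linearizes
take op1, op2, op3, op4, op6 (pending dropped): step 5 already fails, because op6 pop() → empty cannot occur there
take op1, op2, op4, op3, op6 (pending dropped): step 5 already fails, because op6 pop() → empty cannot occur there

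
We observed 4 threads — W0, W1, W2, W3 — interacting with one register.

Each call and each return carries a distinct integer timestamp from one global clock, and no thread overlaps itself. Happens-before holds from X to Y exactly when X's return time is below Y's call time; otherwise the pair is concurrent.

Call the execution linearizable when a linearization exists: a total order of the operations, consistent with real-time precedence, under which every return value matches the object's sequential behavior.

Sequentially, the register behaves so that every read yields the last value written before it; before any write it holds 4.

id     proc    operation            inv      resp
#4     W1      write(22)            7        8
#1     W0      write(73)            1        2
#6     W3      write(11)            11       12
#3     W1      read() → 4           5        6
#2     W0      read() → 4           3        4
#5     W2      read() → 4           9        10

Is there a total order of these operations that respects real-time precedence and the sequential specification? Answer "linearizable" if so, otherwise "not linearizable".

through event 3 a valid linearization exists; event 4 (#2 responding at time 4) ends that
the sole real-time-consistent order of 2 completed operations fails the register replay
sample order #1, #2 stalls at step 2 — #2 read() → 4 has no legal effect

not linearizable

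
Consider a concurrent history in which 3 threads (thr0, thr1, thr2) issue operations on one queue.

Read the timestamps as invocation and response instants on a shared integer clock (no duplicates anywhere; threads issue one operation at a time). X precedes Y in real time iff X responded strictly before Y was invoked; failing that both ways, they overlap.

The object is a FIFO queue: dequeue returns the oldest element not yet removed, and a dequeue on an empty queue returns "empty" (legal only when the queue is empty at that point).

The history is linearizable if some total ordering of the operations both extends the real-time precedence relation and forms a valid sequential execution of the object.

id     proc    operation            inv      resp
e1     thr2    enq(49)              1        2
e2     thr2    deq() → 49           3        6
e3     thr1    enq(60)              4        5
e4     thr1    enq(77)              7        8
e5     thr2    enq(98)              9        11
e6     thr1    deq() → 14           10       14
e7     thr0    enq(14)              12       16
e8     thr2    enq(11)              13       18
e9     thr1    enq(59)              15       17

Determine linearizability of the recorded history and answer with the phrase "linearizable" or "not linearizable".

cut after 13 events: linearizable; cut after 14 events (e6 responds, time 14): not linearizable
real-time-consistent orders of the 6 completed operations: 4 — all fail the queue replay
no escape via the 2 pending operations (e7, e8): every completion choice fails
one such order, e1, e2, e3, e4, e5, e6 (pending dropped), breaks at step 6 where e6 deq() → 14 is illegal
one such order, e1, e2, e3, e4, e6, e5 (pending dropped), breaks at step 5 where e6 deq() → 14 is illegal

not linearizable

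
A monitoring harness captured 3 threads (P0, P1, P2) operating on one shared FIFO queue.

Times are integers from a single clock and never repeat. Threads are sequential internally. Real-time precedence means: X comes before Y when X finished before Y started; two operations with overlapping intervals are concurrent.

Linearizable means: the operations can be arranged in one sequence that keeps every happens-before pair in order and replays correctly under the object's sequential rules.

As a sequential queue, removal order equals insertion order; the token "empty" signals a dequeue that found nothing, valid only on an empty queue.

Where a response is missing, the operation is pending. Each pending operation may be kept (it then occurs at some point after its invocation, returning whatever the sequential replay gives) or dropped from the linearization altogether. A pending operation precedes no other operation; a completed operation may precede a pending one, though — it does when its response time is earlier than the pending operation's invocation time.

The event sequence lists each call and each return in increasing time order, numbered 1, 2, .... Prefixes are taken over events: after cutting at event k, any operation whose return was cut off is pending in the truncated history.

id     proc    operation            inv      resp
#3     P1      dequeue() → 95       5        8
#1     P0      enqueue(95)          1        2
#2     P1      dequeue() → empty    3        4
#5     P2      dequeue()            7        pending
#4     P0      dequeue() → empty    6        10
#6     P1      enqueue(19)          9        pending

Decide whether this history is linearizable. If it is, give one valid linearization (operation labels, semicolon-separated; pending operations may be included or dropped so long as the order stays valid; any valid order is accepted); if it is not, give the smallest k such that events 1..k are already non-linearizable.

already the first 4 events (up to #2's response at time 4) admit no linearization; the first 3 still do
exhaustive check: the 2 completed FIFO queue ops admit one real-time order; illegal
for example #1, #2 fails at step 2: #2 dequeue() → empty is not legal there

not linearizable — minimal violating prefix: 4 events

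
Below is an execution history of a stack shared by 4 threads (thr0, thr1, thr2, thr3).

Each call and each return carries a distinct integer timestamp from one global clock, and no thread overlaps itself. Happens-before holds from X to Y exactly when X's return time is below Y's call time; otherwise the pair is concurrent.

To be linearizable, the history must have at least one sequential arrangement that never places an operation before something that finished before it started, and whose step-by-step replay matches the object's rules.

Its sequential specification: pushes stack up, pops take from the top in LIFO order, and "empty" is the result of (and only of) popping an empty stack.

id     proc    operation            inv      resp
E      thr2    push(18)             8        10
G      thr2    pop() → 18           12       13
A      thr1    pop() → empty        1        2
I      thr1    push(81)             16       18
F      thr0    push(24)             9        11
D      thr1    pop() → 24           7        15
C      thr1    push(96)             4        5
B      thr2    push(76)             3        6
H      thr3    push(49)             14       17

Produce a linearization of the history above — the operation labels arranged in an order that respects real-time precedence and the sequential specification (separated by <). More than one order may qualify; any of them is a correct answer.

A < B < C < E < F < D < G < H < I

step 1: A pop() → empty — stack <>
step 2: B push(76) — stack <76>
step 3: C push(96) — stack <76,96>
step 4: E push(18) — stack <76,96,18>
step 5: F push(24) — stack <76,96,18,24>
step 6: D pop() → 24 — stack <76,96,18>
step 7: G pop() → 18 — stack <76,96>
step 8: H push(49) — stack <76,96,49>
step 9: I push(81) — stack <76,96,49,81>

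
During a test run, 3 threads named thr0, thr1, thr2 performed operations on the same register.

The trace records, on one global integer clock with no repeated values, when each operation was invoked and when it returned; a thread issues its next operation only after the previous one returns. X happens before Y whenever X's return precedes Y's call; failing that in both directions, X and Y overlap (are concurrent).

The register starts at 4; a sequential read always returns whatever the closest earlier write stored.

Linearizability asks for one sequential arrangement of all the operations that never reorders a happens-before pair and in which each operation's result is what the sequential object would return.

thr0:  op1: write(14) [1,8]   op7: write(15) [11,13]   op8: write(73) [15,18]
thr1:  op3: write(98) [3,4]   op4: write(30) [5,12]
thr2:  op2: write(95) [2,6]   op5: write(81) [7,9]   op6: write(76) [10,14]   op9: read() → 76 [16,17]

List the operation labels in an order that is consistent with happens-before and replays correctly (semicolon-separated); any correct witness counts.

op1; op2; op3; op4; op5; op7; op6; op9; op8

after step 1 (op1 write(14)): value 14
after step 2 (op2 write(95)): value 95
after step 3 (op3 write(98)): value 98
after step 4 (op4 write(30)): value 30
after step 5 (op5 write(81)): value 81
after step 6 (op7 write(15)): value 15
after step 7 (op6 write(76)): value 76
after step 8 (op9 read() → 76): value 76
after step 9 (op8 write(73)): value 73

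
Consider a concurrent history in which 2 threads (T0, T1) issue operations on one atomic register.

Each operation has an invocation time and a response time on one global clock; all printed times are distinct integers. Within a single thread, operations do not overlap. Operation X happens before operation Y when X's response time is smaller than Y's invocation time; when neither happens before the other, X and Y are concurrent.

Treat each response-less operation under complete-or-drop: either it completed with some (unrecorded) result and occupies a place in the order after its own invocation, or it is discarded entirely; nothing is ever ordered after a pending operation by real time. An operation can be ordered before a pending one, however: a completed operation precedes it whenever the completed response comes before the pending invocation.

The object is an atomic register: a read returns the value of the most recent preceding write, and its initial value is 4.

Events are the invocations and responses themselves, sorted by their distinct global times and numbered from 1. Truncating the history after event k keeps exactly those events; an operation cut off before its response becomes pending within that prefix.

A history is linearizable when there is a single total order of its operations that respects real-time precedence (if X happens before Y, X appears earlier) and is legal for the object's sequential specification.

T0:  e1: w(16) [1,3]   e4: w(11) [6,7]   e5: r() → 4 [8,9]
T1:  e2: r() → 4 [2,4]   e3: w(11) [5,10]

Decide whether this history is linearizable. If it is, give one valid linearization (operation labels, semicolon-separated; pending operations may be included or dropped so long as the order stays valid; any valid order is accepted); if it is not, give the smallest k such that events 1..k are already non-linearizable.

cut after 8 events: linearizable; cut after 9 events (e5 responds, time 9): not linearizable
no legal order exists: 2 real-time-consistent candidates over 4 completed atomic register operations, all rejected
no completion choice of the 1 pending operation (e3) rescues it — every subset was tried
take e1, e2, e4, e5 (pending dropped): step 2 already fails, because e2 r() → 4 cannot occur there
take e2, e1, e4, e5 (pending dropped): step 4 already fails, because e5 r() → 4 cannot occur there

not linearizable — minimal violating prefix: 9 events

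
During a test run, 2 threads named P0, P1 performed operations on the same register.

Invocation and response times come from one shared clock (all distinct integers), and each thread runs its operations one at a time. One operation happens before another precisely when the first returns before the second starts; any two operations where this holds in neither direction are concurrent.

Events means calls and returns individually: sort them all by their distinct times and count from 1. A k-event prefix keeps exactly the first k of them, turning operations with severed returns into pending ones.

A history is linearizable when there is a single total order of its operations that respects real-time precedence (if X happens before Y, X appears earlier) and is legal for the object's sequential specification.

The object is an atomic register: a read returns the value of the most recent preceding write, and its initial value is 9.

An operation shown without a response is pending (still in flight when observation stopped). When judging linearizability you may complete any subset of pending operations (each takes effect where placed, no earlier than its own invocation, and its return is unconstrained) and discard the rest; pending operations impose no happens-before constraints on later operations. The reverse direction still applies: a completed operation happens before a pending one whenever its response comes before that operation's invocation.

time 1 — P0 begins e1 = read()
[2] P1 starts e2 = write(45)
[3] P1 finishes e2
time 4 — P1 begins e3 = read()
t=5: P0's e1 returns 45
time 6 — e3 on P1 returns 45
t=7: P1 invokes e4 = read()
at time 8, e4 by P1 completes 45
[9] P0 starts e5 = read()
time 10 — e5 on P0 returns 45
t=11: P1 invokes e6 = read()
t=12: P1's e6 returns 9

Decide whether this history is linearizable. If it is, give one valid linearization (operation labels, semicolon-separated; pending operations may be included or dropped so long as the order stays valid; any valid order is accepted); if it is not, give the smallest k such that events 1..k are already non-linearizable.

the violation lands at event 12, e6's response at time 12: events 1..11 linearize, events 1..12 do not
real-time-consistent orders of the 6 completed operations: 3 — all fail the register replay
one such order, e1, e2, e3, e4, e5, e6, breaks at step 1 where e1 read() → 45 is illegal
one such order, e2, e1, e3, e4, e5, e6, breaks at step 6 where e6 read() → 9 is illegal

not linearizable — minimal violating prefix: 12 events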